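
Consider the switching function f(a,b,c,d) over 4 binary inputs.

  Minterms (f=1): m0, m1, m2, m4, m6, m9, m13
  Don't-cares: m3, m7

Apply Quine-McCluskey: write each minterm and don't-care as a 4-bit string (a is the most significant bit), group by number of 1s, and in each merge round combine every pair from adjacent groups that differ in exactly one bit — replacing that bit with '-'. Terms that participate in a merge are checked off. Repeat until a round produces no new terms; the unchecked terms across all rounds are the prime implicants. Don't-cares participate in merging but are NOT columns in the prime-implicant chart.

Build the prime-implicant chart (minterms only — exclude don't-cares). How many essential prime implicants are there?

2

Round 0: 0000✓ 0001✓ 0010✓ 0011✓ 0100✓ 0110✓ 0111✓ 1001✓ 1101✓
Round 1: -001 0-00✓ 0-10✓ 0-11✓ 00-0✓ 00-1✓ 000-✓ 001-✓ 01-0✓ 011-✓ 1-01
Round 2: 0--0 0-1- 00--
PIs = {-001, 0--0, 0-1-, 00--, 1-01}
Coverage chart:
  m0: 0--0,00--
  m1: -001,00--
  m2: 0--0,0-1-,00--
  m4: 0--0 ←essential
  m6: 0--0,0-1-
  m9: -001,1-01
  m13: 1-01 ←essential
Essential: 0--0, 1-01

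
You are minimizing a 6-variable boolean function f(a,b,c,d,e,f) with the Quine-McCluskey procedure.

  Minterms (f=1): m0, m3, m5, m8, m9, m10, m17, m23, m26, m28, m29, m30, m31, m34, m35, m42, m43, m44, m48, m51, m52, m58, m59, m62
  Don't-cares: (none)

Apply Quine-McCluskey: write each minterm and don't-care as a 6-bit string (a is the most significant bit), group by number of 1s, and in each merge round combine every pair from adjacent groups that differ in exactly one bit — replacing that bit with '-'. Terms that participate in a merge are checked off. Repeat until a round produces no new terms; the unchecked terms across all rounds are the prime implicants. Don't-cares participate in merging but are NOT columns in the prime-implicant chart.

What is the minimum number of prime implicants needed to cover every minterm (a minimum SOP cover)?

[col 0] 000000*, 000011*, 000101, 001000*, 001001*, 001010*, 010001, 010111*, 011010*, 011100*, 011101*, 011110*, 011111*, 100010*, 100011*, 101010*, 101011*, 101100, 110000*, 110011*, 110100*, 111010*, 111011*, 111110*
[col 1] -00011, -01010*, -11010*, -11110*, 0-1010*, 00-000, 0010-0, 00100-, 01-111, 011-10*, 0111-0*, 0111-1*, 01110-*, 01111-*, 1-0011*, 1-1010*, 1-1011*, 10-010*, 10-011*, 10001-*, 10101-*, 11-011*, 110-00, 111-10*, 11101-*
[col 2] --1010, -11-10, 0111--, 1--011, 1-101-, 10-01-
Prime implicants: --1010, -00011, -11-10, 00-000, 000101, 0010-0, 00100-, 01-111, 010001, 0111--, 1--011, 1-101-, 10-01-, 101100, 110-00
PI chart (minterm → PIs covering it):
  0 | 00-000  (sole → essential)
  3 | -00011  (sole → essential)
  5 | 000101  (sole → essential)
  8 | 00-000,0010-0,00100-
  9 | 00100-  (sole → essential)
  10 | --1010,0010-0
  17 | 010001  (sole → essential)
  23 | 01-111  (sole → essential)
  26 | --1010,-11-10
  28 | 0111--  (sole → essential)
  29 | 0111--  (sole → essential)
  30 | -11-10,0111--
  31 | 01-111,0111--
  34 | 10-01-  (sole → essential)
  35 | -00011,1--011,10-01-
  42 | --1010,1-101-,10-01-
  43 | 1--011,1-101-,10-01-
  44 | 101100  (sole → essential)
  48 | 110-00  (sole → essential)
  51 | 1--011  (sole → essential)
  52 | 110-00  (sole → essential)
  58 | --1010,-11-10,1-101-
  59 | 1--011,1-101-
  62 | -11-10  (sole → essential)
Essential prime implicants: -00011, -11-10, 00-000, 000101, 00100-, 01-111, 010001, 0111--, 1--011, 10-01-, 101100, 110-00
Petrick residual → --1010
Minimum SOP uses 13 PIs: cd'ef' + b'c'd'ef + bcef' + a'b'd'e'f' + a'b'c'de'f + a'b'cd'e' + a'bdef + a'bc'd'e'f + a'bcd + ad'ef + ab'd'e + ab'cde'f' + abc'e'f'

13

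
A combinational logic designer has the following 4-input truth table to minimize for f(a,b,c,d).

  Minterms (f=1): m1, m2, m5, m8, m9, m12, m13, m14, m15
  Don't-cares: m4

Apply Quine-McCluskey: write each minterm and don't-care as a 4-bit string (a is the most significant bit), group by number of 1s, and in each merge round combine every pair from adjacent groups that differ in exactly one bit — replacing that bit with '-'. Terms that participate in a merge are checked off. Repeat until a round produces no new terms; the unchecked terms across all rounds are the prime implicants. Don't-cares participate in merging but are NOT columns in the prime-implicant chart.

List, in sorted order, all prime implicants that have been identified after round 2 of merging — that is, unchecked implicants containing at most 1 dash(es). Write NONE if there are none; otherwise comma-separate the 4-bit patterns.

size-2^0 implicants → 0001(✓)  0010  0100(✓)  0101(✓)  1000(✓)  1001(✓)  1100(✓)  1101(✓)  1110(✓)  1111(✓)
size-2^1 implicants → -001(✓)  -100(✓)  -101(✓)  0-01(✓)  010-(✓)  1-00(✓)  1-01(✓)  100-(✓)  11-0(✓)  11-1(✓)  110-(✓)  111-(✓)
size-2^2 implicants → --01  -10-  1-0-  11--
Unchecked terms (primes): --01, -10-, 0010, 1-0-, 11--

0010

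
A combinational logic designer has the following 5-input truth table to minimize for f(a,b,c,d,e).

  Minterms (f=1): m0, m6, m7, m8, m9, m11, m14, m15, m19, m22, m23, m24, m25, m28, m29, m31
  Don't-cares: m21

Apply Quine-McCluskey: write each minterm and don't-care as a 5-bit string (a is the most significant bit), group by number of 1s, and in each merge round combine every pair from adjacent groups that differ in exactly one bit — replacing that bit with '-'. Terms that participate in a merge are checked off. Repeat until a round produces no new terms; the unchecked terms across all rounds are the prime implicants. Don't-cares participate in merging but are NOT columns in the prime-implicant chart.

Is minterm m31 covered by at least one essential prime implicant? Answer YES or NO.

NO

[col 0] 00000*, 00110*, 00111*, 01000*, 01001*, 01011*, 01110*, 01111*, 10011*, 10101*, 10110*, 10111*, 11000*, 11001*, 11100*, 11101*, 11111*
[col 1] -0110*, -0111*, -1000*, -1001*, -1111*, 0-000, 0-110*, 0-111*, 0011-*, 01-11, 010-1, 0100-*, 0111-*, 1-101*, 1-111*, 10-11, 101-1*, 1011-*, 11-00*, 11-01*, 1100-*, 111-1*, 1110-*
[col 2] --111, -011-, -100-, 0-11-, 1-1-1, 11-0-
Prime implicants: --111, -011-, -100-, 0-000, 0-11-, 01-11, 010-1, 1-1-1, 10-11, 11-0-
PI chart (minterm → PIs covering it):
  0 | 0-000  (sole → essential)
  6 | -011-,0-11-
  7 | --111,-011-,0-11-
  8 | -100-,0-000
  9 | -100-,010-1
  11 | 01-11,010-1
  14 | 0-11-  (sole → essential)
  15 | --111,0-11-,01-11
  19 | 10-11  (sole → essential)
  22 | -011-  (sole → essential)
  23 | --111,-011-,1-1-1,10-11
  24 | -100-,11-0-
  25 | -100-,11-0-
  28 | 11-0-  (sole → essential)
  29 | 1-1-1,11-0-
  31 | --111,1-1-1
Essential prime implicants: -011-, 0-000, 0-11-, 10-11, 11-0-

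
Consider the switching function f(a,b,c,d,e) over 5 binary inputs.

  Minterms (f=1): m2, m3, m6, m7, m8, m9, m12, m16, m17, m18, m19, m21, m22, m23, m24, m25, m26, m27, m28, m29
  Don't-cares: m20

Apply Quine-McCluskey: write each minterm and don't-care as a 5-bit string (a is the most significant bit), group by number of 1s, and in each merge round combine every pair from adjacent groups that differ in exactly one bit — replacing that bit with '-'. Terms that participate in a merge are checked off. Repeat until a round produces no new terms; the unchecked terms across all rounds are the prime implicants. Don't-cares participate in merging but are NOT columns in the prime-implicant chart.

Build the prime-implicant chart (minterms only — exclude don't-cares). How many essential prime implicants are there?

5

Round 0: 00010✓ 00011✓ 00110✓ 00111✓ 01000✓ 01001✓ 01100✓ 10000✓ 10001✓ 10010✓ 10011✓ 10100✓ 10101✓ 10110✓ 10111✓ 11000✓ 11001✓ 11010✓ 11011✓ 11100✓ 11101✓
Round 1: -0010✓ -0011✓ -0110✓ -0111✓ -1000✓ -1001✓ -1100✓ 00-10✓ 00-11✓ 0001-✓ 0011-✓ 01-00✓ 0100-✓ 1-000✓ 1-001✓ 1-010✓ 1-011✓ 1-100✓ 1-101✓ 10-00✓ 10-01✓ 10-10✓ 10-11✓ 100-0✓ 100-1✓ 1000-✓ 1001-✓ 101-0✓ 101-1✓ 1010-✓ 1011-✓ 11-00✓ 11-01✓ 110-0✓ 110-1✓ 1100-✓ 1101-✓ 1110-✓
Round 2: -0-10✓ -0-11✓ -001-✓ -011-✓ -1-00 -100- 00-1-✓ 1--00✓ 1--01✓ 1-0-0✓ 1-0-1✓ 1-00-✓ 1-01-✓ 1-10-✓ 10--0✓ 10--1✓ 10-0-✓ 10-1-✓ 100--✓ 101--✓ 11-0-✓ 110--✓
Round 3: -0-1- 1--0- 1-0-- 10---
PIs = {-0-1-, -1-00, -100-, 1--0-, 1-0--, 10---}
Coverage chart:
  m2: -0-1- ←essential
  m3: -0-1- ←essential
  m6: -0-1- ←essential
  m7: -0-1- ←essential
  m8: -1-00,-100-
  m9: -100- ←essential
  m12: -1-00 ←essential
  m16: 1--0-,1-0--,10---
  m17: 1--0-,1-0--,10---
  m18: -0-1-,1-0--,10---
  m19: -0-1-,1-0--,10---
  m21: 1--0-,10---
  m22: -0-1-,10---
  m23: -0-1-,10---
  m24: -1-00,-100-,1--0-,1-0--
  m25: -100-,1--0-,1-0--
  m26: 1-0-- ←essential
  m27: 1-0-- ←essential
  m28: -1-00,1--0-
  m29: 1--0- ←essential
Essential: -0-1-, -1-00, -100-, 1--0-, 1-0--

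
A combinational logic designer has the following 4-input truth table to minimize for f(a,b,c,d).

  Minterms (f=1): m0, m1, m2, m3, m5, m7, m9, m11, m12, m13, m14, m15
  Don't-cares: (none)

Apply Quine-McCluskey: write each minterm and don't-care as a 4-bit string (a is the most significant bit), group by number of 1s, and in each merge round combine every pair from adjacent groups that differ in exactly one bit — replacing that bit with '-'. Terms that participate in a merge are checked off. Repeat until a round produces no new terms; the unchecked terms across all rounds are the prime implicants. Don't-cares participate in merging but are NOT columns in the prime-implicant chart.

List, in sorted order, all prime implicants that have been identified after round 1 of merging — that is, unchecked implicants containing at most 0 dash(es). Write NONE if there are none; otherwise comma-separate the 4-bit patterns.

[col 0] 0000*, 0001*, 0010*, 0011*, 0101*, 0111*, 1001*, 1011*, 1100*, 1101*, 1110*, 1111*
[col 1] -001*, -011*, -101*, -111*, 0-01*, 0-11*, 00-0*, 00-1*, 000-*, 001-*, 01-1*, 1-01*, 1-11*, 10-1*, 11-0*, 11-1*, 110-*, 111-*
[col 2] --01*, --11*, -0-1*, -1-1*, 0--1*, 00--, 1--1*, 11--
[col 3] ---1
Prime implicants: ---1, 00--, 11--

NONE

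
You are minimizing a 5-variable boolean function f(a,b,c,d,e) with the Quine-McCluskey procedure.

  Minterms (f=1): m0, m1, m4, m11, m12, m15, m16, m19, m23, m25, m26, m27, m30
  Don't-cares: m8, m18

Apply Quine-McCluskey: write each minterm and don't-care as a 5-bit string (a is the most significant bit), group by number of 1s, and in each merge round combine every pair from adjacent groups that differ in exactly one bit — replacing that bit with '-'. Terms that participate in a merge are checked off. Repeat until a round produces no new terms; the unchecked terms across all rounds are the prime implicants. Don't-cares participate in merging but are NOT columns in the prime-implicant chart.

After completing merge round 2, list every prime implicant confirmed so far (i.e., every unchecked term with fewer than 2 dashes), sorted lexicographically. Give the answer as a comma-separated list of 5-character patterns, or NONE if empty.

[col 0] 00000*, 00001*, 00100*, 01000*, 01011*, 01100*, 01111*, 10000*, 10010*, 10011*, 10111*, 11001*, 11010*, 11011*, 11110*
[col 1] -0000, -1011, 0-000*, 0-100*, 00-00*, 0000-, 01-00*, 01-11, 1-010*, 1-011*, 10-11, 100-0, 1001-*, 11-10, 110-1, 1101-*
[col 2] 0--00, 1-01-
Prime implicants: -0000, -1011, 0--00, 0000-, 01-11, 1-01-, 10-11, 100-0, 11-10, 110-1

-0000, -1011, 0000-, 01-11, 10-11, 100-0, 11-10, 110-1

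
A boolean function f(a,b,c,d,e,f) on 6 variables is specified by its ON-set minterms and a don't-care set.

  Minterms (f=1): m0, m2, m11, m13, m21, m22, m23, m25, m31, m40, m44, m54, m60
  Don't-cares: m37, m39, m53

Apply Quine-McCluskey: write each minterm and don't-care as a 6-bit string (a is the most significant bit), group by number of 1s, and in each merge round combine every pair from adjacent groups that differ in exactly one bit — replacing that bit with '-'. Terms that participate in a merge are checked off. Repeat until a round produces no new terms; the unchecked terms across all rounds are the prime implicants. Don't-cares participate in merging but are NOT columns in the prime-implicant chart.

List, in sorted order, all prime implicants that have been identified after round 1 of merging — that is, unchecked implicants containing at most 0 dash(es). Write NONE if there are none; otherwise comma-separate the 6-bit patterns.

001011, 001101, 011001

Round 0: 000000✓ 000010✓ 001011 001101 010101✓ 010110✓ 010111✓ 011001 011111✓ 100101✓ 100111✓ 101000✓ 101100✓ 110101✓ 110110✓ 111100✓
Round 1: -10101 -10110 0000-0 01-111 0101-1 01011- 1-0101 1-1100 1001-1 101-00
PIs = {-10101, -10110, 0000-0, 001011, 001101, 01-111, 0101-1, 01011-, 011001, 1-0101, 1-1100, 1001-1, 101-00}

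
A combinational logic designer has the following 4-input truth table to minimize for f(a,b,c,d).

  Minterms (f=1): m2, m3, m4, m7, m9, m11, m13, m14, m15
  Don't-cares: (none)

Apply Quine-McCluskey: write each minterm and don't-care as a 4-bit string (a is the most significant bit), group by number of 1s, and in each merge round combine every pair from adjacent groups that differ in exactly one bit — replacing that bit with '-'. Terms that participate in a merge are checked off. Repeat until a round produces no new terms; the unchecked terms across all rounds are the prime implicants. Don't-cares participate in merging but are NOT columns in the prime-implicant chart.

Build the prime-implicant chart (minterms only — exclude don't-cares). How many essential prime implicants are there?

[col 0] 0010*, 0011*, 0100, 0111*, 1001*, 1011*, 1101*, 1110*, 1111*
[col 1] -011*, -111*, 0-11*, 001-, 1-01*, 1-11*, 10-1*, 11-1*, 111-
[col 2] --11, 1--1
Prime implicants: --11, 001-, 0100, 1--1, 111-
PI chart (minterm → PIs covering it):
  2 | 001-  (sole → essential)
  3 | --11,001-
  4 | 0100  (sole → essential)
  7 | --11  (sole → essential)
  9 | 1--1  (sole → essential)
  11 | --11,1--1
  13 | 1--1  (sole → essential)
  14 | 111-  (sole → essential)
  15 | --11,1--1,111-
Essential prime implicants: --11, 001-, 0100, 1--1, 111-

5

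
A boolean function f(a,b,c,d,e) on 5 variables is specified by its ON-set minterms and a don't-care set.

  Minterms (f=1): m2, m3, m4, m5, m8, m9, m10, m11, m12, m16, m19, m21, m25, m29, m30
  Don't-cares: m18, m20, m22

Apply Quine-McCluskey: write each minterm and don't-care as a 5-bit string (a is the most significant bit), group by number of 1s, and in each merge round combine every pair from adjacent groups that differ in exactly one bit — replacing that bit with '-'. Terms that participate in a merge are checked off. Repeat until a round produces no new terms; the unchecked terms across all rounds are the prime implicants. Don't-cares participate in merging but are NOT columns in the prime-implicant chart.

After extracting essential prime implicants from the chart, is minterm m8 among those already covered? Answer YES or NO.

[col 0] 00010*, 00011*, 00100*, 00101*, 01000*, 01001*, 01010*, 01011*, 01100*, 10000*, 10010*, 10011*, 10100*, 10101*, 10110*, 11001*, 11101*, 11110*
[col 1] -0010*, -0011*, -0100*, -0101*, -1001, 0-010*, 0-011*, 0-100, 0001-*, 0010-*, 01-00, 010-0*, 010-1*, 0100-*, 0101-*, 1-101, 1-110, 10-00*, 10-10*, 100-0*, 1001-*, 101-0*, 1010-*, 11-01
[col 2] -001-, -010-, 0-01-, 010--, 10--0
Prime implicants: -001-, -010-, -1001, 0-01-, 0-100, 01-00, 010--, 1-101, 1-110, 10--0, 11-01
PI chart (minterm → PIs covering it):
  2 | -001-,0-01-
  3 | -001-,0-01-
  4 | -010-,0-100
  5 | -010-  (sole → essential)
  8 | 01-00,010--
  9 | -1001,010--
  10 | 0-01-,010--
  11 | 0-01-,010--
  12 | 0-100,01-00
  16 | 10--0  (sole → essential)
  19 | -001-  (sole → essential)
  21 | -010-,1-101
  25 | -1001,11-01
  29 | 1-101,11-01
  30 | 1-110  (sole → essential)
Essential prime implicants: -001-, -010-, 1-110, 10--0

NO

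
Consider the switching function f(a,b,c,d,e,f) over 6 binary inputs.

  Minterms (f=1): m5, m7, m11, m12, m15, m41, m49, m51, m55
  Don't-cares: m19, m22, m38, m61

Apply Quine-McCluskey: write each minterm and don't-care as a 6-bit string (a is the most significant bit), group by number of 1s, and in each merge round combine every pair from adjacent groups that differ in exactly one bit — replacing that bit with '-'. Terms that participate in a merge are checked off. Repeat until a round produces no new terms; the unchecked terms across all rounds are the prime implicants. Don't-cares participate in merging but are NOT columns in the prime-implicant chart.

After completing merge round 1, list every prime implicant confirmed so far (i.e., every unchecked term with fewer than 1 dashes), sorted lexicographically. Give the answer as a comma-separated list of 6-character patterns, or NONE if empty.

[col 0] 000101*, 000111*, 001011*, 001100, 001111*, 010011*, 010110, 100110, 101001, 110001*, 110011*, 110111*, 111101
[col 1] -10011, 00-111, 0001-1, 001-11, 110-11, 1100-1
Prime implicants: -10011, 00-111, 0001-1, 001-11, 001100, 010110, 100110, 101001, 110-11, 1100-1, 111101

001100, 010110, 100110, 101001, 111101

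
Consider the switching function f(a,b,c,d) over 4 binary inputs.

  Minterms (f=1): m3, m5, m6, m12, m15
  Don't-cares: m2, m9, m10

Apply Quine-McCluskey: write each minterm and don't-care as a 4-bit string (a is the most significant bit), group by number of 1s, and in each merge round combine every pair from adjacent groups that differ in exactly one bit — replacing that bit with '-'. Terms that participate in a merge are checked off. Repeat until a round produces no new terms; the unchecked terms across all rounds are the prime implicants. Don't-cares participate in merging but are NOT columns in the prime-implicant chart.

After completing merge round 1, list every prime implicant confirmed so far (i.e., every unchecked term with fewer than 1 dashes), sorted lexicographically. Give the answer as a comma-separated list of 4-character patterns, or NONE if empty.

0101, 1001, 1100, 1111

Round 0: 0010✓ 0011✓ 0101 0110✓ 1001 1010✓ 1100 1111
Round 1: -010 0-10 001-
PIs = {-010, 0-10, 001-, 0101, 1001, 1100, 1111}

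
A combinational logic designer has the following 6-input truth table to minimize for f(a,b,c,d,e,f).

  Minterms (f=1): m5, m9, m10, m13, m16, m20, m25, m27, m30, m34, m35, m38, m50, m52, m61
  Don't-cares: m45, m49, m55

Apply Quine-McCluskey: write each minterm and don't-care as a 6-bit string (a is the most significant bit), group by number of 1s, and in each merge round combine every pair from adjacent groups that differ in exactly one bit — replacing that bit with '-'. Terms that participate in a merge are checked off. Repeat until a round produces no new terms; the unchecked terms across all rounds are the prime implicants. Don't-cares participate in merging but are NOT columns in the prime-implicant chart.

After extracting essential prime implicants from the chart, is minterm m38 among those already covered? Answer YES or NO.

Round 0: 000101✓ 001001✓ 001010 001101✓ 010000✓ 010100✓ 011001✓ 011011✓ 011110 100010✓ 100011✓ 100110✓ 101101✓ 110001 110010✓ 110100✓ 110111 111101✓
Round 1: -01101 -10100 0-1001 00-101 001-01 010-00 0110-1 1-0010 1-1101 100-10 10001-
PIs = {-01101, -10100, 0-1001, 00-101, 001-01, 001010, 010-00, 0110-1, 011110, 1-0010, 1-1101, 100-10, 10001-, 110001, 110111}
Coverage chart:
  m5: 00-101 ←essential
  m9: 0-1001,001-01
  m10: 001010 ←essential
  m13: -01101,00-101,001-01
  m16: 010-00 ←essential
  m20: -10100,010-00
  m25: 0-1001,0110-1
  m27: 0110-1 ←essential
  m30: 011110 ←essential
  m34: 1-0010,100-10,10001-
  m35: 10001- ←essential
  m38: 100-10 ←essential
  m50: 1-0010 ←essential
  m52: -10100 ←essential
  m61: 1-1101 ←essential
Essential: -10100, 00-101, 001010, 010-00, 0110-1, 011110, 1-0010, 1-1101, 100-10, 10001-

YES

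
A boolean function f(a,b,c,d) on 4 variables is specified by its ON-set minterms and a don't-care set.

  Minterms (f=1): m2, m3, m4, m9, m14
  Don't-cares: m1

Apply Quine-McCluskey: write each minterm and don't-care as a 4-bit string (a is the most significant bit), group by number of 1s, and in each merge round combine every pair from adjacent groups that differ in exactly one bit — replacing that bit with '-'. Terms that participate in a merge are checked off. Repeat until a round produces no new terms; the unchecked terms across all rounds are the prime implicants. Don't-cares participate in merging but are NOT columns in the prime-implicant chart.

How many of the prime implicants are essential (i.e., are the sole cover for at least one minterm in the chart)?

[col 0] 0001*, 0010*, 0011*, 0100, 1001*, 1110
[col 1] -001, 00-1, 001-
Prime implicants: -001, 00-1, 001-, 0100, 1110
PI chart (minterm → PIs covering it):
  2 | 001-  (sole → essential)
  3 | 00-1,001-
  4 | 0100  (sole → essential)
  9 | -001  (sole → essential)
  14 | 1110  (sole → essential)
Essential prime implicants: -001, 001-, 0100, 1110

4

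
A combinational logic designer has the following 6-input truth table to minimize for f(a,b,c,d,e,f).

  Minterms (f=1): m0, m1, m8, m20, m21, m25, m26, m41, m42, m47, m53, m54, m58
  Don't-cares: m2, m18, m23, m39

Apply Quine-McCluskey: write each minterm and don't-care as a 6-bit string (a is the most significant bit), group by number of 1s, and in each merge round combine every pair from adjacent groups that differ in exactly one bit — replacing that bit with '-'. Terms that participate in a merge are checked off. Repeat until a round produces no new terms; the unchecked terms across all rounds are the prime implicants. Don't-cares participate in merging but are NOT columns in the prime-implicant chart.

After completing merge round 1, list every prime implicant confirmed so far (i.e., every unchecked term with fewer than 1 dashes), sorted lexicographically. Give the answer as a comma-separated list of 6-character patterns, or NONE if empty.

[col 0] 000000*, 000001*, 000010*, 001000*, 010010*, 010100*, 010101*, 010111*, 011001, 011010*, 100111*, 101001, 101010*, 101111*, 110101*, 110110, 111010*
[col 1] -10101, -11010, 0-0010, 00-000, 0000-0, 00000-, 01-010, 0101-1, 01010-, 1-1010, 10-111
Prime implicants: -10101, -11010, 0-0010, 00-000, 0000-0, 00000-, 01-010, 0101-1, 01010-, 011001, 1-1010, 10-111, 101001, 110110

011001, 101001, 110110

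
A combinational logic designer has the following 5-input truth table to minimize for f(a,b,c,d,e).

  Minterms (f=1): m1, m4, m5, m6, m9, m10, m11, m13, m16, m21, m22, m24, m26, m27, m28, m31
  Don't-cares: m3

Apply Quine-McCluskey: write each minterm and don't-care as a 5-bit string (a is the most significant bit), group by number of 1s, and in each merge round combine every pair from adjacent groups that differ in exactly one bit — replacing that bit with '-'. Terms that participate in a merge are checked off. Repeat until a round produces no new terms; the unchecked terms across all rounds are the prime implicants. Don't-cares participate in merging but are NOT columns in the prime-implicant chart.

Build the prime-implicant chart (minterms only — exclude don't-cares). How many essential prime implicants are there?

Round 0: 00001✓ 00011✓ 00100✓ 00101✓ 00110✓ 01001✓ 01010✓ 01011✓ 01101✓ 10000✓ 10101✓ 10110✓ 11000✓ 11010✓ 11011✓ 11100✓ 11111✓
Round 1: -0101 -0110 -1010✓ -1011✓ 0-001✓ 0-011✓ 0-101✓ 00-01✓ 000-1✓ 001-0 0010- 01-01✓ 010-1✓ 0101-✓ 1-000 11-00 11-11 110-0 1101-✓
Round 2: -101- 0--01 0-0-1
PIs = {-0101, -0110, -101-, 0--01, 0-0-1, 001-0, 0010-, 1-000, 11-00, 11-11, 110-0}
Coverage chart:
  m1: 0--01,0-0-1
  m4: 001-0,0010-
  m5: -0101,0--01,0010-
  m6: -0110,001-0
  m9: 0--01,0-0-1
  m10: -101- ←essential
  m11: -101-,0-0-1
  m13: 0--01 ←essential
  m16: 1-000 ←essential
  m21: -0101 ←essential
  m22: -0110 ←essential
  m24: 1-000,11-00,110-0
  m26: -101-,110-0
  m27: -101-,11-11
  m28: 11-00 ←essential
  m31: 11-11 ←essential
Essential: -0101, -0110, -101-, 0--01, 1-000, 11-00, 11-11

7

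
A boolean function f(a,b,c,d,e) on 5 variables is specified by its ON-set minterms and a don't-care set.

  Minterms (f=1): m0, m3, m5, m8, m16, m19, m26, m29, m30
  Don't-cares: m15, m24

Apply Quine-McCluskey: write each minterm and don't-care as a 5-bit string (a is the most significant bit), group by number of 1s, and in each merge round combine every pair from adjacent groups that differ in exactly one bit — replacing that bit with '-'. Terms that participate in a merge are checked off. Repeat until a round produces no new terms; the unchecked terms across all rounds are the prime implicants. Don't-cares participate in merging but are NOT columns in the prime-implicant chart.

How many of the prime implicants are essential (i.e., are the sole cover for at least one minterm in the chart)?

5

Round 0: 00000✓ 00011✓ 00101 01000✓ 01111 10000✓ 10011✓ 11000✓ 11010✓ 11101 11110✓
Round 1: -0000✓ -0011 -1000✓ 0-000✓ 1-000✓ 11-10 110-0
Round 2: --000
PIs = {--000, -0011, 00101, 01111, 11-10, 110-0, 11101}
Coverage chart:
  m0: --000 ←essential
  m3: -0011 ←essential
  m5: 00101 ←essential
  m8: --000 ←essential
  m16: --000 ←essential
  m19: -0011 ←essential
  m26: 11-10,110-0
  m29: 11101 ←essential
  m30: 11-10 ←essential
Essential: --000, -0011, 00101, 11-10, 11101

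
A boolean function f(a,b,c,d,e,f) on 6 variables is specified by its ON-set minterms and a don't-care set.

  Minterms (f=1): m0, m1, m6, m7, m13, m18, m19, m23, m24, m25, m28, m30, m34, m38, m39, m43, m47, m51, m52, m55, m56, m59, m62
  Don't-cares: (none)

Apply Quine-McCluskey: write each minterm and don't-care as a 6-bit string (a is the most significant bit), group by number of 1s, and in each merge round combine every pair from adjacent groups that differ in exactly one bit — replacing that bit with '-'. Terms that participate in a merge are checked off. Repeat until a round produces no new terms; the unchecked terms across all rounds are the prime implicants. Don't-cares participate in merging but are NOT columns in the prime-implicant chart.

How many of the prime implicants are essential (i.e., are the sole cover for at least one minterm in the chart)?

Round 0: 000000✓ 000001✓ 000110✓ 000111✓ 001101 010010✓ 010011✓ 010111✓ 011000✓ 011001✓ 011100✓ 011110✓ 100010✓ 100110✓ 100111✓ 101011✓ 101111✓ 110011✓ 110100 110111✓ 111000✓ 111011✓ 111110✓
Round 1: -00110✓ -00111✓ -10011✓ -10111✓ -11000 -11110 0-0111✓ 00000- 00011-✓ 010-11✓ 01001- 011-00 01100- 0111-0 1-0111✓ 1-1011 10-111 100-10 10011-✓ 101-11 11-011 110-11✓
Round 2: --0111 -0011- -10-11
PIs = {--0111, -0011-, -10-11, -11000, -11110, 00000-, 001101, 01001-, 011-00, 01100-, 0111-0, 1-1011, 10-111, 100-10, 101-11, 11-011, 110100}
Coverage chart:
  m0: 00000- ←essential
  m1: 00000- ←essential
  m6: -0011- ←essential
  m7: --0111,-0011-
  m13: 001101 ←essential
  m18: 01001- ←essential
  m19: -10-11,01001-
  m23: --0111,-10-11
  m24: -11000,011-00,01100-
  m25: 01100- ←essential
  m28: 011-00,0111-0
  m30: -11110,0111-0
  m34: 100-10 ←essential
  m38: -0011-,100-10
  m39: --0111,-0011-,10-111
  m43: 1-1011,101-11
  m47: 10-111,101-11
  m51: -10-11,11-011
  m52: 110100 ←essential
  m55: --0111,-10-11
  m56: -11000 ←essential
  m59: 1-1011,11-011
  m62: -11110 ←essential
Essential: -0011-, -11000, -11110, 00000-, 001101, 01001-, 01100-, 100-10, 110100

9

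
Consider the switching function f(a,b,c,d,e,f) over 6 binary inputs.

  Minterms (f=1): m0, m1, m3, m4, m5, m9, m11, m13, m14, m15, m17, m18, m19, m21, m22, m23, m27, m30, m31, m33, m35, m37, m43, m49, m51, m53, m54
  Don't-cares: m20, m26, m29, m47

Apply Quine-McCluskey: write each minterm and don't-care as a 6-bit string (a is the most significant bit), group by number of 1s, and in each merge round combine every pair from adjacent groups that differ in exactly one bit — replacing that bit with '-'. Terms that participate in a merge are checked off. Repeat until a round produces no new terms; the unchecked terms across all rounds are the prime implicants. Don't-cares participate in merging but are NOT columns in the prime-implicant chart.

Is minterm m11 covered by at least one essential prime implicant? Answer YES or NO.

[col 0] 000000*, 000001*, 000011*, 000100*, 000101*, 001001*, 001011*, 001101*, 001110*, 001111*, 010001*, 010010*, 010011*, 010100*, 010101*, 010110*, 010111*, 011010*, 011011*, 011101*, 011110*, 011111*, 100001*, 100011*, 100101*, 101011*, 101111*, 110001*, 110011*, 110101*, 110110*
[col 1] -00001*, -00011*, -00101*, -01011*, -01111*, -10001*, -10011*, -10101*, -10110, 0-0001*, 0-0011*, 0-0100*, 0-0101*, 0-1011*, 0-1101*, 0-1110*, 0-1111*, 00-001*, 00-011*, 00-101*, 000-00*, 000-01*, 0000-1*, 00000-*, 00010-*, 001-01*, 001-11*, 0010-1*, 0011-1*, 00111-*, 01-010*, 01-011*, 01-101*, 01-110*, 01-111*, 010-01*, 010-10*, 010-11*, 0100-1*, 01001-*, 0101-0*, 0101-1*, 01010-*, 01011-*, 011-10*, 011-11*, 01101-*, 0111-1*, 01111-*, 1-0001*, 1-0011*, 1-0101*, 10-011*, 100-01*, 1000-1*, 101-11*, 110-01*, 1100-1*
[col 2] --0001*, --0011*, --0101*, -0-011, -00-01*, -000-1*, -01-11, -10-01*, -100-1*, 0--011, 0--101, 0-0-01*, 0-00-1*, 0-010-, 0-1-11, 0-11-1, 0-111-, 00--01, 00-0-1, 000-0-, 001--1, 01--10*, 01--11*, 01-01-*, 01-1-1, 01-11-*, 010--1, 010-1-*, 0101--, 011-1-*, 1-0-01*, 1-00-1*
[col 3] --0-01, --00-1, 01--1-
Prime implicants: --0-01, --00-1, -0-011, -01-11, -10110, 0--011, 0--101, 0-010-, 0-1-11, 0-11-1, 0-111-, 00--01, 00-0-1, 000-0-, 001--1, 01--1-, 01-1-1, 010--1, 0101--
PI chart (minterm → PIs covering it):
  0 | 000-0-  (sole → essential)
  1 | --0-01,--00-1,00--01,00-0-1,000-0-
  3 | --00-1,-0-011,0--011,00-0-1
  4 | 0-010-,000-0-
  5 | --0-01,0--101,0-010-,00--01,000-0-
  9 | 00--01,00-0-1,001--1
  11 | -0-011,-01-11,0--011,0-1-11,00-0-1,001--1
  13 | 0--101,0-11-1,00--01,001--1
  14 | 0-111-  (sole → essential)
  15 | -01-11,0-1-11,0-11-1,0-111-,001--1
  17 | --0-01,--00-1,010--1
  18 | 01--1-  (sole → essential)
  19 | --00-1,0--011,01--1-,010--1
  21 | --0-01,0--101,0-010-,01-1-1,010--1,0101--
  22 | -10110,01--1-,0101--
  23 | 01--1-,01-1-1,010--1,0101--
  27 | 0--011,0-1-11,01--1-
  30 | 0-111-,01--1-
  31 | 0-1-11,0-11-1,0-111-,01--1-,01-1-1
  33 | --0-01,--00-1
  35 | --00-1,-0-011
  37 | --0-01  (sole → essential)
  43 | -0-011,-01-11
  49 | --0-01,--00-1
  51 | --00-1  (sole → essential)
  53 | --0-01  (sole → essential)
  54 | -10110  (sole → essential)
Essential prime implicants: --0-01, --00-1, -10110, 0-111-, 000-0-, 01--1-

NO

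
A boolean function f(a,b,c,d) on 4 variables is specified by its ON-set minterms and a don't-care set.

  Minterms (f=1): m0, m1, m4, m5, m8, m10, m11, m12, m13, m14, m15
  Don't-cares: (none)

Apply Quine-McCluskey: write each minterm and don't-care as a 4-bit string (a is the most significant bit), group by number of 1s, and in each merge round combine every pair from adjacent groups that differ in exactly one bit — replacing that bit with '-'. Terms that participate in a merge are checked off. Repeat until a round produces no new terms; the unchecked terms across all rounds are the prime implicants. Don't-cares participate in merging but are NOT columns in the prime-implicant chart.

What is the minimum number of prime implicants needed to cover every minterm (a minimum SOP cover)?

Round 0: 0000✓ 0001✓ 0100✓ 0101✓ 1000✓ 1010✓ 1011✓ 1100✓ 1101✓ 1110✓ 1111✓
Round 1: -000✓ -100✓ -101✓ 0-00✓ 0-01✓ 000-✓ 010-✓ 1-00✓ 1-10✓ 1-11✓ 10-0✓ 101-✓ 11-0✓ 11-1✓ 110-✓ 111-✓
Round 2: --00 -10- 0-0- 1--0 1-1- 11--
PIs = {--00, -10-, 0-0-, 1--0, 1-1-, 11--}
Coverage chart:
  m0: --00,0-0-
  m1: 0-0- ←essential
  m4: --00,-10-,0-0-
  m5: -10-,0-0-
  m8: --00,1--0
  m10: 1--0,1-1-
  m11: 1-1- ←essential
  m12: --00,-10-,1--0,11--
  m13: -10-,11--
  m14: 1--0,1-1-,11--
  m15: 1-1-,11--
Essential: 0-0-, 1-1-
Petrick residual → --00, -10-
Min cover (4 terms): c'd' + bc' + a'c' + ac

4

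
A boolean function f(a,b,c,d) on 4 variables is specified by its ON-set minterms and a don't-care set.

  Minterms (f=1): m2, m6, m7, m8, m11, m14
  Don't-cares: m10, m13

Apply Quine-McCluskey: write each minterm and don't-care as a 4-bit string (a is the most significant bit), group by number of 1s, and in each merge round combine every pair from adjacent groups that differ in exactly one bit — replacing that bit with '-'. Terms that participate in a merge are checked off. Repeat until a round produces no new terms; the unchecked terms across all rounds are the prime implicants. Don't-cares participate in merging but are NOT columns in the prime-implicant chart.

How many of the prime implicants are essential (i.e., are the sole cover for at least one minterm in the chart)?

4

size-2^0 implicants → 0010(✓)  0110(✓)  0111(✓)  1000(✓)  1010(✓)  1011(✓)  1101  1110(✓)
size-2^1 implicants → -010(✓)  -110(✓)  0-10(✓)  011-  1-10(✓)  10-0  101-
size-2^2 implicants → --10
Unchecked terms (primes): --10, 011-, 10-0, 101-, 1101
Minterm coverage:
  m2 ⊆ --10 [E]
  m6 ⊆ --10,011-
  m7 ⊆ 011- [E]
  m8 ⊆ 10-0 [E]
  m11 ⊆ 101- [E]
  m14 ⊆ --10 [E]
E = {--10, 011-, 10-0, 101-}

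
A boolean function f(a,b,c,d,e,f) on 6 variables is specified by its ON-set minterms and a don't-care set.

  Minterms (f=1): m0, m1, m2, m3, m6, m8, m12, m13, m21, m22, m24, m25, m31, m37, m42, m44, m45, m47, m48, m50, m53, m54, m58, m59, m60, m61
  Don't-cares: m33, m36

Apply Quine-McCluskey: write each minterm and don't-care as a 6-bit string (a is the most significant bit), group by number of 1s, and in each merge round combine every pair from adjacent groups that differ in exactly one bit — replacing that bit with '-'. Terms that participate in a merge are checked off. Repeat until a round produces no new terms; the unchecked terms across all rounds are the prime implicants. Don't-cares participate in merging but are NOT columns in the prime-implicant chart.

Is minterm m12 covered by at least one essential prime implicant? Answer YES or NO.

size-2^0 implicants → 000000(✓)  000001(✓)  000010(✓)  000011(✓)  000110(✓)  001000(✓)  001100(✓)  001101(✓)  010101(✓)  010110(✓)  011000(✓)  011001(✓)  011111  100001(✓)  100100(✓)  100101(✓)  101010(✓)  101100(✓)  101101(✓)  101111(✓)  110000(✓)  110010(✓)  110101(✓)  110110(✓)  111010(✓)  111011(✓)  111100(✓)  111101(✓)
size-2^1 implicants → -00001  -01100(✓)  -01101(✓)  -10101  -10110  0-0110  0-1000  00-000  000-10  0000-0(✓)  0000-1(✓)  00000-(✓)  00001-(✓)  001-00  00110-(✓)  01100-  1-0101(✓)  1-1010  1-1100(✓)  1-1101(✓)  10-100(✓)  10-101(✓)  100-01  10010-(✓)  1011-1  10110-(✓)  11-010  11-101(✓)  110-10  1100-0  11101-  11110-(✓)
size-2^2 implicants → -0110-  0000--  1--101  1-110-  10-10-
Unchecked terms (primes): -00001, -0110-, -10101, -10110, 0-0110, 0-1000, 00-000, 000-10, 0000--, 001-00, 01100-, 011111, 1--101, 1-1010, 1-110-, 10-10-, 100-01, 1011-1, 11-010, 110-10, 1100-0, 11101-
Minterm coverage:
  m0 ⊆ 00-000,0000--
  m1 ⊆ -00001,0000--
  m2 ⊆ 000-10,0000--
  m3 ⊆ 0000-- [E]
  m6 ⊆ 0-0110,000-10
  m8 ⊆ 0-1000,00-000,001-00
  m12 ⊆ -0110-,001-00
  m13 ⊆ -0110- [E]
  m21 ⊆ -10101 [E]
  m22 ⊆ -10110,0-0110
  m24 ⊆ 0-1000,01100-
  m25 ⊆ 01100- [E]
  m31 ⊆ 011111 [E]
  m37 ⊆ 1--101,10-10-,100-01
  m42 ⊆ 1-1010 [E]
  m44 ⊆ -0110-,1-110-,10-10-
  m45 ⊆ -0110-,1--101,1-110-,10-10-,1011-1
  m47 ⊆ 1011-1 [E]
  m48 ⊆ 1100-0 [E]
  m50 ⊆ 11-010,110-10,1100-0
  m53 ⊆ -10101,1--101
  m54 ⊆ -10110,110-10
  m58 ⊆ 1-1010,11-010,11101-
  m59 ⊆ 11101- [E]
  m60 ⊆ 1-110- [E]
  m61 ⊆ 1--101,1-110-
E = {-0110-, -10101, 0000--, 01100-, 011111, 1-1010, 1-110-, 1011-1, 1100-0, 11101-}

YES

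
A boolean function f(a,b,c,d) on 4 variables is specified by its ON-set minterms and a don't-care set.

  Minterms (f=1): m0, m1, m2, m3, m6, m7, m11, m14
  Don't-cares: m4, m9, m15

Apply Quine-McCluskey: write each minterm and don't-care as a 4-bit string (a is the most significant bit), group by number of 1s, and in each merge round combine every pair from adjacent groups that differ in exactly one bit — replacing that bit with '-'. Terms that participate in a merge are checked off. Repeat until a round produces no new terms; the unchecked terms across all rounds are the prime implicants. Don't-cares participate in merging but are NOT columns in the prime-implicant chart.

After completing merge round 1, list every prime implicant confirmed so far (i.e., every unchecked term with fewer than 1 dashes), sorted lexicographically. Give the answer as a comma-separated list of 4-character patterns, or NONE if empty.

[col 0] 0000*, 0001*, 0010*, 0011*, 0100*, 0110*, 0111*, 1001*, 1011*, 1110*, 1111*
[col 1] -001*, -011*, -110*, -111*, 0-00*, 0-10*, 0-11*, 00-0*, 00-1*, 000-*, 001-*, 01-0*, 011-*, 1-11*, 10-1*, 111-*
[col 2] --11, -0-1, -11-, 0--0, 0-1-, 00--
Prime implicants: --11, -0-1, -11-, 0--0, 0-1-, 00--

NONE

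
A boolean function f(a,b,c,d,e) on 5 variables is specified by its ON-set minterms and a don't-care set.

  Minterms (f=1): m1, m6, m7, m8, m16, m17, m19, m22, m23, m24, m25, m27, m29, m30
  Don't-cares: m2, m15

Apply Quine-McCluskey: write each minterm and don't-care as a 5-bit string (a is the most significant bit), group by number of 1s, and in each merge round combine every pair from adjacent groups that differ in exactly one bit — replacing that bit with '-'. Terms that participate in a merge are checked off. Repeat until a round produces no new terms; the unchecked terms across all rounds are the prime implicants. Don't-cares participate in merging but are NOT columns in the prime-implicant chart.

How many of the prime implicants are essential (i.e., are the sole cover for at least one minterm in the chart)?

[col 0] 00001*, 00010*, 00110*, 00111*, 01000*, 01111*, 10000*, 10001*, 10011*, 10110*, 10111*, 11000*, 11001*, 11011*, 11101*, 11110*
[col 1] -0001, -0110*, -0111*, -1000, 0-111, 00-10, 0011-*, 1-000*, 1-001*, 1-011*, 1-110, 10-11, 100-1*, 1000-*, 1011-*, 11-01, 110-1*, 1100-*
[col 2] -011-, 1-0-1, 1-00-
Prime implicants: -0001, -011-, -1000, 0-111, 00-10, 1-0-1, 1-00-, 1-110, 10-11, 11-01
PI chart (minterm → PIs covering it):
  1 | -0001  (sole → essential)
  6 | -011-,00-10
  7 | -011-,0-111
  8 | -1000  (sole → essential)
  16 | 1-00-  (sole → essential)
  17 | -0001,1-0-1,1-00-
  19 | 1-0-1,10-11
  22 | -011-,1-110
  23 | -011-,10-11
  24 | -1000,1-00-
  25 | 1-0-1,1-00-,11-01
  27 | 1-0-1  (sole → essential)
  29 | 11-01  (sole → essential)
  30 | 1-110  (sole → essential)
Essential prime implicants: -0001, -1000, 1-0-1, 1-00-, 1-110, 11-01

6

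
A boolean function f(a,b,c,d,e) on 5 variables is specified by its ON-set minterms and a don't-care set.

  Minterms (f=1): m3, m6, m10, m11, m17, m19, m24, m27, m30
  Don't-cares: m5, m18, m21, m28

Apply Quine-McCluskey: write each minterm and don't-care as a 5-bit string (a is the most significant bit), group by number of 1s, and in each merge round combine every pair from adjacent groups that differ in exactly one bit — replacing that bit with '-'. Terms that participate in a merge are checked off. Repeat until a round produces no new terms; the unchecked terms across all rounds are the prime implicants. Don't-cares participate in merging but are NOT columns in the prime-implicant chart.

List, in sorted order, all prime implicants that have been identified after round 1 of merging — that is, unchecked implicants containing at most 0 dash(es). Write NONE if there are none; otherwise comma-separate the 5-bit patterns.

00110

[col 0] 00011*, 00101*, 00110, 01010*, 01011*, 10001*, 10010*, 10011*, 10101*, 11000*, 11011*, 11100*, 11110*
[col 1] -0011*, -0101, -1011*, 0-011*, 0101-, 1-011*, 10-01, 100-1, 1001-, 11-00, 111-0
[col 2] --011
Prime implicants: --011, -0101, 00110, 0101-, 10-01, 100-1, 1001-, 11-00, 111-0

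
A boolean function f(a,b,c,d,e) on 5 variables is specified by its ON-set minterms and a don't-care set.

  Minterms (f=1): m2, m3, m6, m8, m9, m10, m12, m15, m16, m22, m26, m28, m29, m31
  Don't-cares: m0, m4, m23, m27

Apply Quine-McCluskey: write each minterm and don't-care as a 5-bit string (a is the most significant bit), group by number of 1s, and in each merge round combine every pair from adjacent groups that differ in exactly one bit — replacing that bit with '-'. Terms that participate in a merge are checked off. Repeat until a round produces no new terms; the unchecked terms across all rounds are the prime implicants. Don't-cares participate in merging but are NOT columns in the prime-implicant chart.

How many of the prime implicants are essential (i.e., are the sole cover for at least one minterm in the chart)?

4

size-2^0 implicants → 00000(✓)  00010(✓)  00011(✓)  00100(✓)  00110(✓)  01000(✓)  01001(✓)  01010(✓)  01100(✓)  01111(✓)  10000(✓)  10110(✓)  10111(✓)  11010(✓)  11011(✓)  11100(✓)  11101(✓)  11111(✓)
size-2^1 implicants → -0000  -0110  -1010  -1100  -1111  0-000(✓)  0-010(✓)  0-100(✓)  00-00(✓)  00-10(✓)  000-0(✓)  0001-  001-0(✓)  01-00(✓)  010-0(✓)  0100-  1-111  1011-  11-11  1101-  111-1  1110-
size-2^2 implicants → 0--00  0-0-0  00--0
Unchecked terms (primes): -0000, -0110, -1010, -1100, -1111, 0--00, 0-0-0, 00--0, 0001-, 0100-, 1-111, 1011-, 11-11, 1101-, 111-1, 1110-
Minterm coverage:
  m2 ⊆ 0-0-0,00--0,0001-
  m3 ⊆ 0001- [E]
  m6 ⊆ -0110,00--0
  m8 ⊆ 0--00,0-0-0,0100-
  m9 ⊆ 0100- [E]
  m10 ⊆ -1010,0-0-0
  m12 ⊆ -1100,0--00
  m15 ⊆ -1111 [E]
  m16 ⊆ -0000 [E]
  m22 ⊆ -0110,1011-
  m26 ⊆ -1010,1101-
  m28 ⊆ -1100,1110-
  m29 ⊆ 111-1,1110-
  m31 ⊆ -1111,1-111,11-11,111-1
E = {-0000, -1111, 0001-, 0100-}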